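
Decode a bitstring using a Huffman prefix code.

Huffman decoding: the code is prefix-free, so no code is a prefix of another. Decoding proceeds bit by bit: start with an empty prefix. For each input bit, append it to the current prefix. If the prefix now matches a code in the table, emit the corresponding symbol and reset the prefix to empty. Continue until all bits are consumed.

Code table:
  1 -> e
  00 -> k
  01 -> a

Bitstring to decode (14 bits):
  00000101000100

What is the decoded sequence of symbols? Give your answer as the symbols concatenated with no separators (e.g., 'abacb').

Answer: kkaakak

Derivation:
Bit 0: prefix='0' (no match yet)
Bit 1: prefix='00' -> emit 'k', reset
Bit 2: prefix='0' (no match yet)
Bit 3: prefix='00' -> emit 'k', reset
Bit 4: prefix='0' (no match yet)
Bit 5: prefix='01' -> emit 'a', reset
Bit 6: prefix='0' (no match yet)
Bit 7: prefix='01' -> emit 'a', reset
Bit 8: prefix='0' (no match yet)
Bit 9: prefix='00' -> emit 'k', reset
Bit 10: prefix='0' (no match yet)
Bit 11: prefix='01' -> emit 'a', reset
Bit 12: prefix='0' (no match yet)
Bit 13: prefix='00' -> emit 'k', reset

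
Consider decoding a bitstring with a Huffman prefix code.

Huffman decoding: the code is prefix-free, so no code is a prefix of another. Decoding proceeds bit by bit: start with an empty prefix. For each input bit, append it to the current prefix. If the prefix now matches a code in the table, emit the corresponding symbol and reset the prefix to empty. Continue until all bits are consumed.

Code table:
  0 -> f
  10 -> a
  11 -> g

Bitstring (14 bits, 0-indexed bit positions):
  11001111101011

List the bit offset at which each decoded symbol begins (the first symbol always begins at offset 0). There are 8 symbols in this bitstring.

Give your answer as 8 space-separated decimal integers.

Answer: 0 2 3 4 6 8 10 12

Derivation:
Bit 0: prefix='1' (no match yet)
Bit 1: prefix='11' -> emit 'g', reset
Bit 2: prefix='0' -> emit 'f', reset
Bit 3: prefix='0' -> emit 'f', reset
Bit 4: prefix='1' (no match yet)
Bit 5: prefix='11' -> emit 'g', reset
Bit 6: prefix='1' (no match yet)
Bit 7: prefix='11' -> emit 'g', reset
Bit 8: prefix='1' (no match yet)
Bit 9: prefix='10' -> emit 'a', reset
Bit 10: prefix='1' (no match yet)
Bit 11: prefix='10' -> emit 'a', reset
Bit 12: prefix='1' (no match yet)
Bit 13: prefix='11' -> emit 'g', reset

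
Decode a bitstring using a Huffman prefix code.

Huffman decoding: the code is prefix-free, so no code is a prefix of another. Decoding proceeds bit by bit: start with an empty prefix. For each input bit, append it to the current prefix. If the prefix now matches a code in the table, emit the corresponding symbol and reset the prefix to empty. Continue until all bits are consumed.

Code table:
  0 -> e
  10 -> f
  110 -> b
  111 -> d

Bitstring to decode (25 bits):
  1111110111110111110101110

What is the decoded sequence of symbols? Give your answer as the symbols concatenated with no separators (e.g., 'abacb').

Bit 0: prefix='1' (no match yet)
Bit 1: prefix='11' (no match yet)
Bit 2: prefix='111' -> emit 'd', reset
Bit 3: prefix='1' (no match yet)
Bit 4: prefix='11' (no match yet)
Bit 5: prefix='111' -> emit 'd', reset
Bit 6: prefix='0' -> emit 'e', reset
Bit 7: prefix='1' (no match yet)
Bit 8: prefix='11' (no match yet)
Bit 9: prefix='111' -> emit 'd', reset
Bit 10: prefix='1' (no match yet)
Bit 11: prefix='11' (no match yet)
Bit 12: prefix='110' -> emit 'b', reset
Bit 13: prefix='1' (no match yet)
Bit 14: prefix='11' (no match yet)
Bit 15: prefix='111' -> emit 'd', reset
Bit 16: prefix='1' (no match yet)
Bit 17: prefix='11' (no match yet)
Bit 18: prefix='110' -> emit 'b', reset
Bit 19: prefix='1' (no match yet)
Bit 20: prefix='10' -> emit 'f', reset
Bit 21: prefix='1' (no match yet)
Bit 22: prefix='11' (no match yet)
Bit 23: prefix='111' -> emit 'd', reset
Bit 24: prefix='0' -> emit 'e', reset

Answer: ddedbdbfde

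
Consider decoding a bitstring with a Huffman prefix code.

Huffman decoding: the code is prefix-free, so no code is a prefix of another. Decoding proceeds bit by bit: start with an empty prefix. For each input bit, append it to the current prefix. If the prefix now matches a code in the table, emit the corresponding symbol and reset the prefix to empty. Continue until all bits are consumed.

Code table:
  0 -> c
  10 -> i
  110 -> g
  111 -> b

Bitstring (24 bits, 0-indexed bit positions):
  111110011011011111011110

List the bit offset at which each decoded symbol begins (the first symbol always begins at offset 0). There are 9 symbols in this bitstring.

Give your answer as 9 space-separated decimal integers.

Bit 0: prefix='1' (no match yet)
Bit 1: prefix='11' (no match yet)
Bit 2: prefix='111' -> emit 'b', reset
Bit 3: prefix='1' (no match yet)
Bit 4: prefix='11' (no match yet)
Bit 5: prefix='110' -> emit 'g', reset
Bit 6: prefix='0' -> emit 'c', reset
Bit 7: prefix='1' (no match yet)
Bit 8: prefix='11' (no match yet)
Bit 9: prefix='110' -> emit 'g', reset
Bit 10: prefix='1' (no match yet)
Bit 11: prefix='11' (no match yet)
Bit 12: prefix='110' -> emit 'g', reset
Bit 13: prefix='1' (no match yet)
Bit 14: prefix='11' (no match yet)
Bit 15: prefix='111' -> emit 'b', reset
Bit 16: prefix='1' (no match yet)
Bit 17: prefix='11' (no match yet)
Bit 18: prefix='110' -> emit 'g', reset
Bit 19: prefix='1' (no match yet)
Bit 20: prefix='11' (no match yet)
Bit 21: prefix='111' -> emit 'b', reset
Bit 22: prefix='1' (no match yet)
Bit 23: prefix='10' -> emit 'i', reset

Answer: 0 3 6 7 10 13 16 19 22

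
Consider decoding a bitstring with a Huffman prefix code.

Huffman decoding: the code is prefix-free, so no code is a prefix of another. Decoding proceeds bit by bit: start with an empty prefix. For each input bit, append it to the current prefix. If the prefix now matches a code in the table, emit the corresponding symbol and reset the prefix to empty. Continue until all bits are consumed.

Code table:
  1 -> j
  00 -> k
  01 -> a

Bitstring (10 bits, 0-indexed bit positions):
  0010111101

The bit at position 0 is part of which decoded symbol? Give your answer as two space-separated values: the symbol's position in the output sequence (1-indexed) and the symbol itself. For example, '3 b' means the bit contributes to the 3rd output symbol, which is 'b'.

Bit 0: prefix='0' (no match yet)
Bit 1: prefix='00' -> emit 'k', reset
Bit 2: prefix='1' -> emit 'j', reset
Bit 3: prefix='0' (no match yet)
Bit 4: prefix='01' -> emit 'a', reset

Answer: 1 k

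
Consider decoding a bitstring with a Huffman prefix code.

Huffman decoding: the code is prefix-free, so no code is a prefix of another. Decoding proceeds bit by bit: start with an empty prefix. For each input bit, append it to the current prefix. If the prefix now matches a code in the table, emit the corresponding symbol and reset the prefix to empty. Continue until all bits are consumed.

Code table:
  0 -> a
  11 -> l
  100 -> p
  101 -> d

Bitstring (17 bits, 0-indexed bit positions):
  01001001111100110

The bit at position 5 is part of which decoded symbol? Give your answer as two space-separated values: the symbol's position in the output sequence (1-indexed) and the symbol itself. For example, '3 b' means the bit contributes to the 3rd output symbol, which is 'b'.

Bit 0: prefix='0' -> emit 'a', reset
Bit 1: prefix='1' (no match yet)
Bit 2: prefix='10' (no match yet)
Bit 3: prefix='100' -> emit 'p', reset
Bit 4: prefix='1' (no match yet)
Bit 5: prefix='10' (no match yet)
Bit 6: prefix='100' -> emit 'p', reset
Bit 7: prefix='1' (no match yet)
Bit 8: prefix='11' -> emit 'l', reset
Bit 9: prefix='1' (no match yet)

Answer: 3 p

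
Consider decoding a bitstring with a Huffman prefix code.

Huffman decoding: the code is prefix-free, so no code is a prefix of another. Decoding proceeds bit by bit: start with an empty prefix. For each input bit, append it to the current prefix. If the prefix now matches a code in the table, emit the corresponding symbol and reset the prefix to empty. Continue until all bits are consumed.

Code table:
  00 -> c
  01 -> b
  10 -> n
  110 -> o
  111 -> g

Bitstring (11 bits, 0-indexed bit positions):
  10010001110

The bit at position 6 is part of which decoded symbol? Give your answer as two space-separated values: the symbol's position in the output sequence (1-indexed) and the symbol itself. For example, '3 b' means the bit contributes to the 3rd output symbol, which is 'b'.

Answer: 4 b

Derivation:
Bit 0: prefix='1' (no match yet)
Bit 1: prefix='10' -> emit 'n', reset
Bit 2: prefix='0' (no match yet)
Bit 3: prefix='01' -> emit 'b', reset
Bit 4: prefix='0' (no match yet)
Bit 5: prefix='00' -> emit 'c', reset
Bit 6: prefix='0' (no match yet)
Bit 7: prefix='01' -> emit 'b', reset
Bit 8: prefix='1' (no match yet)
Bit 9: prefix='11' (no match yet)
Bit 10: prefix='110' -> emit 'o', reset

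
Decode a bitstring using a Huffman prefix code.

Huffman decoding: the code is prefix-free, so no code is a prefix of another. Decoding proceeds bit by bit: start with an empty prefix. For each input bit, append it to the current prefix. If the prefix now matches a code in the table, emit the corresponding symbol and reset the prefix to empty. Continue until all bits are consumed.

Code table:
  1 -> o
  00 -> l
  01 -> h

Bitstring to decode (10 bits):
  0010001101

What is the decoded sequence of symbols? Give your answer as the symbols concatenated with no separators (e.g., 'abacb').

Bit 0: prefix='0' (no match yet)
Bit 1: prefix='00' -> emit 'l', reset
Bit 2: prefix='1' -> emit 'o', reset
Bit 3: prefix='0' (no match yet)
Bit 4: prefix='00' -> emit 'l', reset
Bit 5: prefix='0' (no match yet)
Bit 6: prefix='01' -> emit 'h', reset
Bit 7: prefix='1' -> emit 'o', reset
Bit 8: prefix='0' (no match yet)
Bit 9: prefix='01' -> emit 'h', reset

Answer: lolhoh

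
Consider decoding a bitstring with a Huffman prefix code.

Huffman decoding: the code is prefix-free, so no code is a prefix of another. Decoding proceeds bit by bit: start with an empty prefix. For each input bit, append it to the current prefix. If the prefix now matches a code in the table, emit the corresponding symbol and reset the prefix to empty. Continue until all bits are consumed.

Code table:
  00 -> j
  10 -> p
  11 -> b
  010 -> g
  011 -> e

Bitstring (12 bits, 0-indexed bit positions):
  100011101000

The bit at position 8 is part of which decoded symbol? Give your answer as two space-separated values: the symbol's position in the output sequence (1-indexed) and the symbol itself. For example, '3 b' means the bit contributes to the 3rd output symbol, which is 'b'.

Answer: 5 p

Derivation:
Bit 0: prefix='1' (no match yet)
Bit 1: prefix='10' -> emit 'p', reset
Bit 2: prefix='0' (no match yet)
Bit 3: prefix='00' -> emit 'j', reset
Bit 4: prefix='1' (no match yet)
Bit 5: prefix='11' -> emit 'b', reset
Bit 6: prefix='1' (no match yet)
Bit 7: prefix='10' -> emit 'p', reset
Bit 8: prefix='1' (no match yet)
Bit 9: prefix='10' -> emit 'p', reset
Bit 10: prefix='0' (no match yet)
Bit 11: prefix='00' -> emit 'j', reset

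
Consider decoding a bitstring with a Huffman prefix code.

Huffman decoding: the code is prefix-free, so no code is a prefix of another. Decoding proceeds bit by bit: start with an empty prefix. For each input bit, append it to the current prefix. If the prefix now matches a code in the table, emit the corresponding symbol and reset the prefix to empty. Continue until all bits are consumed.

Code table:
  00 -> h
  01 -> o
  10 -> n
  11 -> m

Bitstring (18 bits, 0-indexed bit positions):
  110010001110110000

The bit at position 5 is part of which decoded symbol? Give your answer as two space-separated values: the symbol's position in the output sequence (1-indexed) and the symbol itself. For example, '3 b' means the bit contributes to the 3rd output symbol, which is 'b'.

Answer: 3 n

Derivation:
Bit 0: prefix='1' (no match yet)
Bit 1: prefix='11' -> emit 'm', reset
Bit 2: prefix='0' (no match yet)
Bit 3: prefix='00' -> emit 'h', reset
Bit 4: prefix='1' (no match yet)
Bit 5: prefix='10' -> emit 'n', reset
Bit 6: prefix='0' (no match yet)
Bit 7: prefix='00' -> emit 'h', reset
Bit 8: prefix='1' (no match yet)
Bit 9: prefix='11' -> emit 'm', reset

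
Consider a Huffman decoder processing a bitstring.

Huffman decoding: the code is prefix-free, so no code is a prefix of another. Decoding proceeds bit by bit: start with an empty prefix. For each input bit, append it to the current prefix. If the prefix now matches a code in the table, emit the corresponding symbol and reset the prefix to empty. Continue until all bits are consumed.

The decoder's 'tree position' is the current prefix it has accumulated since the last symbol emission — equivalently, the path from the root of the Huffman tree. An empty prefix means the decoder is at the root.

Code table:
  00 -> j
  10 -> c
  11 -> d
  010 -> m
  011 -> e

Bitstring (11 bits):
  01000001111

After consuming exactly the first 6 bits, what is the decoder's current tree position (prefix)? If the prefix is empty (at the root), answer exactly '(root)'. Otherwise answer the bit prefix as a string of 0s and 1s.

Answer: 0

Derivation:
Bit 0: prefix='0' (no match yet)
Bit 1: prefix='01' (no match yet)
Bit 2: prefix='010' -> emit 'm', reset
Bit 3: prefix='0' (no match yet)
Bit 4: prefix='00' -> emit 'j', reset
Bit 5: prefix='0' (no match yet)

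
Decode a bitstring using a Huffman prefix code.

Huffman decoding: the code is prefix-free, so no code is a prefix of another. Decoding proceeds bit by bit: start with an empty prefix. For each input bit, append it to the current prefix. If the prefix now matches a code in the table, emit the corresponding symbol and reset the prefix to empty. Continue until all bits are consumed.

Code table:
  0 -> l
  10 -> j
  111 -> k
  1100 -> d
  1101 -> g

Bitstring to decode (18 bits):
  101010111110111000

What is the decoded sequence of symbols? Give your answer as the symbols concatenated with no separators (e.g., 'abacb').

Answer: jjjkgdl

Derivation:
Bit 0: prefix='1' (no match yet)
Bit 1: prefix='10' -> emit 'j', reset
Bit 2: prefix='1' (no match yet)
Bit 3: prefix='10' -> emit 'j', reset
Bit 4: prefix='1' (no match yet)
Bit 5: prefix='10' -> emit 'j', reset
Bit 6: prefix='1' (no match yet)
Bit 7: prefix='11' (no match yet)
Bit 8: prefix='111' -> emit 'k', reset
Bit 9: prefix='1' (no match yet)
Bit 10: prefix='11' (no match yet)
Bit 11: prefix='110' (no match yet)
Bit 12: prefix='1101' -> emit 'g', reset
Bit 13: prefix='1' (no match yet)
Bit 14: prefix='11' (no match yet)
Bit 15: prefix='110' (no match yet)
Bit 16: prefix='1100' -> emit 'd', reset
Bit 17: prefix='0' -> emit 'l', reset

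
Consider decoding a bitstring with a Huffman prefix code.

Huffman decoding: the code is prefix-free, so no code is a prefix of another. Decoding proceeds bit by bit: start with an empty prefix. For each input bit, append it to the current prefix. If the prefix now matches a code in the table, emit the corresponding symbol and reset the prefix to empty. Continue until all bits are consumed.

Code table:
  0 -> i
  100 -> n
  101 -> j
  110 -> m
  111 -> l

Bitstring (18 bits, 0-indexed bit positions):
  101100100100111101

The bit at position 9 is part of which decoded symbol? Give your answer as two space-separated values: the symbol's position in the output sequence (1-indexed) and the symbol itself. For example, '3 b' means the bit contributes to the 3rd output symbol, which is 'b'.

Bit 0: prefix='1' (no match yet)
Bit 1: prefix='10' (no match yet)
Bit 2: prefix='101' -> emit 'j', reset
Bit 3: prefix='1' (no match yet)
Bit 4: prefix='10' (no match yet)
Bit 5: prefix='100' -> emit 'n', reset
Bit 6: prefix='1' (no match yet)
Bit 7: prefix='10' (no match yet)
Bit 8: prefix='100' -> emit 'n', reset
Bit 9: prefix='1' (no match yet)
Bit 10: prefix='10' (no match yet)
Bit 11: prefix='100' -> emit 'n', reset
Bit 12: prefix='1' (no match yet)
Bit 13: prefix='11' (no match yet)

Answer: 4 n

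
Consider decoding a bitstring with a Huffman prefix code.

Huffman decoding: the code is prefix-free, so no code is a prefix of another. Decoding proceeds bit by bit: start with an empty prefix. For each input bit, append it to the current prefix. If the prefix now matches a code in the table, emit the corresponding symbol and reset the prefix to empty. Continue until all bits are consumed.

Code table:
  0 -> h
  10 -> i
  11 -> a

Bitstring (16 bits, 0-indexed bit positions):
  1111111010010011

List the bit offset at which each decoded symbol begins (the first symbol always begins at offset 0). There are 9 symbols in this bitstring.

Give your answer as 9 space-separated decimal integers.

Answer: 0 2 4 6 8 10 11 13 14

Derivation:
Bit 0: prefix='1' (no match yet)
Bit 1: prefix='11' -> emit 'a', reset
Bit 2: prefix='1' (no match yet)
Bit 3: prefix='11' -> emit 'a', reset
Bit 4: prefix='1' (no match yet)
Bit 5: prefix='11' -> emit 'a', reset
Bit 6: prefix='1' (no match yet)
Bit 7: prefix='10' -> emit 'i', reset
Bit 8: prefix='1' (no match yet)
Bit 9: prefix='10' -> emit 'i', reset
Bit 10: prefix='0' -> emit 'h', reset
Bit 11: prefix='1' (no match yet)
Bit 12: prefix='10' -> emit 'i', reset
Bit 13: prefix='0' -> emit 'h', reset
Bit 14: prefix='1' (no match yet)
Bit 15: prefix='11' -> emit 'a', reset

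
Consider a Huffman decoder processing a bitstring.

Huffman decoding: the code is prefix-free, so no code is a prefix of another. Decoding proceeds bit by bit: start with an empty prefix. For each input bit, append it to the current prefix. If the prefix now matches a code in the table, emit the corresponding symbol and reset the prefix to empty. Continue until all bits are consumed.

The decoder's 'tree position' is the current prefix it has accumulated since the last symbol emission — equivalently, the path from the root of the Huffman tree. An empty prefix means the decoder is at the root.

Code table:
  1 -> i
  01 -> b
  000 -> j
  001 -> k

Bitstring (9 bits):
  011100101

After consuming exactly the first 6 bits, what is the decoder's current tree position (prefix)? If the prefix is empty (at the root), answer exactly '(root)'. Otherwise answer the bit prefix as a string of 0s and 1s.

Answer: 00

Derivation:
Bit 0: prefix='0' (no match yet)
Bit 1: prefix='01' -> emit 'b', reset
Bit 2: prefix='1' -> emit 'i', reset
Bit 3: prefix='1' -> emit 'i', reset
Bit 4: prefix='0' (no match yet)
Bit 5: prefix='00' (no match yet)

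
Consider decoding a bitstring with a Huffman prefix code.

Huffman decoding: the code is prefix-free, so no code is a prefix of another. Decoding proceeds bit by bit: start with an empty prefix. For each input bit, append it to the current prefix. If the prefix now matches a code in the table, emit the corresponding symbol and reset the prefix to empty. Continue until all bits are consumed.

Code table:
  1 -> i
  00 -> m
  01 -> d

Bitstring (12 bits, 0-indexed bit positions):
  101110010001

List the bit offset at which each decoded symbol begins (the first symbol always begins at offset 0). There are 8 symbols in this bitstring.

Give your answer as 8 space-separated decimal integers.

Answer: 0 1 3 4 5 7 8 10

Derivation:
Bit 0: prefix='1' -> emit 'i', reset
Bit 1: prefix='0' (no match yet)
Bit 2: prefix='01' -> emit 'd', reset
Bit 3: prefix='1' -> emit 'i', reset
Bit 4: prefix='1' -> emit 'i', reset
Bit 5: prefix='0' (no match yet)
Bit 6: prefix='00' -> emit 'm', reset
Bit 7: prefix='1' -> emit 'i', reset
Bit 8: prefix='0' (no match yet)
Bit 9: prefix='00' -> emit 'm', reset
Bit 10: prefix='0' (no match yet)
Bit 11: prefix='01' -> emit 'd', reset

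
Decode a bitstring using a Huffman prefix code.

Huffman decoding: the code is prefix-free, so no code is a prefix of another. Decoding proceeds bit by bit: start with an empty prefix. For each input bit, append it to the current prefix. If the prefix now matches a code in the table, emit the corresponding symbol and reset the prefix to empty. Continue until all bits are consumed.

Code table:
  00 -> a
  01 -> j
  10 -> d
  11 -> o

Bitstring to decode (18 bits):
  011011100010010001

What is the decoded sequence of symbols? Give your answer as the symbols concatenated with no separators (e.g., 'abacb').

Bit 0: prefix='0' (no match yet)
Bit 1: prefix='01' -> emit 'j', reset
Bit 2: prefix='1' (no match yet)
Bit 3: prefix='10' -> emit 'd', reset
Bit 4: prefix='1' (no match yet)
Bit 5: prefix='11' -> emit 'o', reset
Bit 6: prefix='1' (no match yet)
Bit 7: prefix='10' -> emit 'd', reset
Bit 8: prefix='0' (no match yet)
Bit 9: prefix='00' -> emit 'a', reset
Bit 10: prefix='1' (no match yet)
Bit 11: prefix='10' -> emit 'd', reset
Bit 12: prefix='0' (no match yet)
Bit 13: prefix='01' -> emit 'j', reset
Bit 14: prefix='0' (no match yet)
Bit 15: prefix='00' -> emit 'a', reset
Bit 16: prefix='0' (no match yet)
Bit 17: prefix='01' -> emit 'j', reset

Answer: jdodadjaj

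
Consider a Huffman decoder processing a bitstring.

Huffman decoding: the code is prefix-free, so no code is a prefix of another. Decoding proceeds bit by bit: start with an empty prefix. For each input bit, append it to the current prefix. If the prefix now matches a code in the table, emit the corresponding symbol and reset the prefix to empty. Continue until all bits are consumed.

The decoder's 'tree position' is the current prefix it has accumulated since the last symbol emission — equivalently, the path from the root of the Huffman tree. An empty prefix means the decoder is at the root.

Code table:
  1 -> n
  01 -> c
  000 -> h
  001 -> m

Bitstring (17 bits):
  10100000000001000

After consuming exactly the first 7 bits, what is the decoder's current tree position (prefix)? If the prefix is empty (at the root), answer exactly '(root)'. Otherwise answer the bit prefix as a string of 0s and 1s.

Answer: 0

Derivation:
Bit 0: prefix='1' -> emit 'n', reset
Bit 1: prefix='0' (no match yet)
Bit 2: prefix='01' -> emit 'c', reset
Bit 3: prefix='0' (no match yet)
Bit 4: prefix='00' (no match yet)
Bit 5: prefix='000' -> emit 'h', reset
Bit 6: prefix='0' (no match yet)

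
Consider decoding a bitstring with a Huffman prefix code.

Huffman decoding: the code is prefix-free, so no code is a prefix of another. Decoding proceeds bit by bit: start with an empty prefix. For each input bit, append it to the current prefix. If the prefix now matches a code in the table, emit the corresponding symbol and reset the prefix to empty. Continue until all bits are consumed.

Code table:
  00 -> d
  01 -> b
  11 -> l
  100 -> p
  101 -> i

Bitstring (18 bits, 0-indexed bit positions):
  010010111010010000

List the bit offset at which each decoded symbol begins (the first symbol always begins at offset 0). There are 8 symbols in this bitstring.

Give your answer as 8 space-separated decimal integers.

Answer: 0 2 4 7 9 11 13 16

Derivation:
Bit 0: prefix='0' (no match yet)
Bit 1: prefix='01' -> emit 'b', reset
Bit 2: prefix='0' (no match yet)
Bit 3: prefix='00' -> emit 'd', reset
Bit 4: prefix='1' (no match yet)
Bit 5: prefix='10' (no match yet)
Bit 6: prefix='101' -> emit 'i', reset
Bit 7: prefix='1' (no match yet)
Bit 8: prefix='11' -> emit 'l', reset
Bit 9: prefix='0' (no match yet)
Bit 10: prefix='01' -> emit 'b', reset
Bit 11: prefix='0' (no match yet)
Bit 12: prefix='00' -> emit 'd', reset
Bit 13: prefix='1' (no match yet)
Bit 14: prefix='10' (no match yet)
Bit 15: prefix='100' -> emit 'p', reset
Bit 16: prefix='0' (no match yet)
Bit 17: prefix='00' -> emit 'd', reset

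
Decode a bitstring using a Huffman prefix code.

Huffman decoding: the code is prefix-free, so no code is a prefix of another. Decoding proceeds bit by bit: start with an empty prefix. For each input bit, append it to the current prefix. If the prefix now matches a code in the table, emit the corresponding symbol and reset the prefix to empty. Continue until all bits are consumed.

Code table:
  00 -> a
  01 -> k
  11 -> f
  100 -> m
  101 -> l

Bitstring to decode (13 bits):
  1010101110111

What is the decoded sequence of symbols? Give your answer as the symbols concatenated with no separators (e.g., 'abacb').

Answer: lkkfkf

Derivation:
Bit 0: prefix='1' (no match yet)
Bit 1: prefix='10' (no match yet)
Bit 2: prefix='101' -> emit 'l', reset
Bit 3: prefix='0' (no match yet)
Bit 4: prefix='01' -> emit 'k', reset
Bit 5: prefix='0' (no match yet)
Bit 6: prefix='01' -> emit 'k', reset
Bit 7: prefix='1' (no match yet)
Bit 8: prefix='11' -> emit 'f', reset
Bit 9: prefix='0' (no match yet)
Bit 10: prefix='01' -> emit 'k', reset
Bit 11: prefix='1' (no match yet)
Bit 12: prefix='11' -> emit 'f', reset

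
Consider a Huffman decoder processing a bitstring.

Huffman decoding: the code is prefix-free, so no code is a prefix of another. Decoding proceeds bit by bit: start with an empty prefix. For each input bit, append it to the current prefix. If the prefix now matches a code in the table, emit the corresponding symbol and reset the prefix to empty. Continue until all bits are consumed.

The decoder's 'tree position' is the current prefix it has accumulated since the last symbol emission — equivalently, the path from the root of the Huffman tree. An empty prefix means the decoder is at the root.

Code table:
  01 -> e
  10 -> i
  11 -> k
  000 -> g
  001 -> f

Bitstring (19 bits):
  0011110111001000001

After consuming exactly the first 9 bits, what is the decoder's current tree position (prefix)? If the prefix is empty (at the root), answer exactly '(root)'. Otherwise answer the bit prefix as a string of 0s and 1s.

Bit 0: prefix='0' (no match yet)
Bit 1: prefix='00' (no match yet)
Bit 2: prefix='001' -> emit 'f', reset
Bit 3: prefix='1' (no match yet)
Bit 4: prefix='11' -> emit 'k', reset
Bit 5: prefix='1' (no match yet)
Bit 6: prefix='10' -> emit 'i', reset
Bit 7: prefix='1' (no match yet)
Bit 8: prefix='11' -> emit 'k', reset

Answer: (root)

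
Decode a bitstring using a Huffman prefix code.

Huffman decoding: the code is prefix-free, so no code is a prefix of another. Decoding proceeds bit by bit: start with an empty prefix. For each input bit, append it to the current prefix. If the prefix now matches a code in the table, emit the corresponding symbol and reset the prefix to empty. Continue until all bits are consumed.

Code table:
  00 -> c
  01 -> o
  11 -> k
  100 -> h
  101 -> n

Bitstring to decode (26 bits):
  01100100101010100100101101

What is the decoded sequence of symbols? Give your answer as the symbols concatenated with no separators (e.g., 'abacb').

Bit 0: prefix='0' (no match yet)
Bit 1: prefix='01' -> emit 'o', reset
Bit 2: prefix='1' (no match yet)
Bit 3: prefix='10' (no match yet)
Bit 4: prefix='100' -> emit 'h', reset
Bit 5: prefix='1' (no match yet)
Bit 6: prefix='10' (no match yet)
Bit 7: prefix='100' -> emit 'h', reset
Bit 8: prefix='1' (no match yet)
Bit 9: prefix='10' (no match yet)
Bit 10: prefix='101' -> emit 'n', reset
Bit 11: prefix='0' (no match yet)
Bit 12: prefix='01' -> emit 'o', reset
Bit 13: prefix='0' (no match yet)
Bit 14: prefix='01' -> emit 'o', reset
Bit 15: prefix='0' (no match yet)
Bit 16: prefix='00' -> emit 'c', reset
Bit 17: prefix='1' (no match yet)
Bit 18: prefix='10' (no match yet)
Bit 19: prefix='100' -> emit 'h', reset
Bit 20: prefix='1' (no match yet)
Bit 21: prefix='10' (no match yet)
Bit 22: prefix='101' -> emit 'n', reset
Bit 23: prefix='1' (no match yet)
Bit 24: prefix='10' (no match yet)
Bit 25: prefix='101' -> emit 'n', reset

Answer: ohhnoochnn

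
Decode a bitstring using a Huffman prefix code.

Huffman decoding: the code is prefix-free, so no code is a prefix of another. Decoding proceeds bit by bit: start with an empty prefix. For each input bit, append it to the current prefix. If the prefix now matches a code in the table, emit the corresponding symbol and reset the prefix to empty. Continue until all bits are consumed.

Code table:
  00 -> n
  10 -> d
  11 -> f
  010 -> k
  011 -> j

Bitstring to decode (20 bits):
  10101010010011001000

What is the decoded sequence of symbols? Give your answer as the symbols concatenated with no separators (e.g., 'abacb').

Bit 0: prefix='1' (no match yet)
Bit 1: prefix='10' -> emit 'd', reset
Bit 2: prefix='1' (no match yet)
Bit 3: prefix='10' -> emit 'd', reset
Bit 4: prefix='1' (no match yet)
Bit 5: prefix='10' -> emit 'd', reset
Bit 6: prefix='1' (no match yet)
Bit 7: prefix='10' -> emit 'd', reset
Bit 8: prefix='0' (no match yet)
Bit 9: prefix='01' (no match yet)
Bit 10: prefix='010' -> emit 'k', reset
Bit 11: prefix='0' (no match yet)
Bit 12: prefix='01' (no match yet)
Bit 13: prefix='011' -> emit 'j', reset
Bit 14: prefix='0' (no match yet)
Bit 15: prefix='00' -> emit 'n', reset
Bit 16: prefix='1' (no match yet)
Bit 17: prefix='10' -> emit 'd', reset
Bit 18: prefix='0' (no match yet)
Bit 19: prefix='00' -> emit 'n', reset

Answer: ddddkjndn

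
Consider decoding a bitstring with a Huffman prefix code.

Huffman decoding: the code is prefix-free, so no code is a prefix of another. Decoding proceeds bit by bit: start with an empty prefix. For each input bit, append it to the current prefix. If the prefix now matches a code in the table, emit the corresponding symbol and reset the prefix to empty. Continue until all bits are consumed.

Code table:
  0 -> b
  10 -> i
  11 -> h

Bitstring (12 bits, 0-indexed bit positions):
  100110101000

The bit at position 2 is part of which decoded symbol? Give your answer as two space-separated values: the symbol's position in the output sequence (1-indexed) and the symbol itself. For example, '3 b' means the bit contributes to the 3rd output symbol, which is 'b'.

Bit 0: prefix='1' (no match yet)
Bit 1: prefix='10' -> emit 'i', reset
Bit 2: prefix='0' -> emit 'b', reset
Bit 3: prefix='1' (no match yet)
Bit 4: prefix='11' -> emit 'h', reset
Bit 5: prefix='0' -> emit 'b', reset
Bit 6: prefix='1' (no match yet)

Answer: 2 b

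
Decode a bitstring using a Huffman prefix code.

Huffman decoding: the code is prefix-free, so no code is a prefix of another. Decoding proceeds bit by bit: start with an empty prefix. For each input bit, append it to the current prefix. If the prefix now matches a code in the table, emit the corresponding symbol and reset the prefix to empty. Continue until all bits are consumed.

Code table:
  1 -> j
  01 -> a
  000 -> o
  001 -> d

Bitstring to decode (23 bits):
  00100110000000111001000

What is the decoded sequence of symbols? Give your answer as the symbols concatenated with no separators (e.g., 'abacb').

Answer: ddjooajjdo

Derivation:
Bit 0: prefix='0' (no match yet)
Bit 1: prefix='00' (no match yet)
Bit 2: prefix='001' -> emit 'd', reset
Bit 3: prefix='0' (no match yet)
Bit 4: prefix='00' (no match yet)
Bit 5: prefix='001' -> emit 'd', reset
Bit 6: prefix='1' -> emit 'j', reset
Bit 7: prefix='0' (no match yet)
Bit 8: prefix='00' (no match yet)
Bit 9: prefix='000' -> emit 'o', reset
Bit 10: prefix='0' (no match yet)
Bit 11: prefix='00' (no match yet)
Bit 12: prefix='000' -> emit 'o', reset
Bit 13: prefix='0' (no match yet)
Bit 14: prefix='01' -> emit 'a', reset
Bit 15: prefix='1' -> emit 'j', reset
Bit 16: prefix='1' -> emit 'j', reset
Bit 17: prefix='0' (no match yet)
Bit 18: prefix='00' (no match yet)
Bit 19: prefix='001' -> emit 'd', reset
Bit 20: prefix='0' (no match yet)
Bit 21: prefix='00' (no match yet)
Bit 22: prefix='000' -> emit 'o', reset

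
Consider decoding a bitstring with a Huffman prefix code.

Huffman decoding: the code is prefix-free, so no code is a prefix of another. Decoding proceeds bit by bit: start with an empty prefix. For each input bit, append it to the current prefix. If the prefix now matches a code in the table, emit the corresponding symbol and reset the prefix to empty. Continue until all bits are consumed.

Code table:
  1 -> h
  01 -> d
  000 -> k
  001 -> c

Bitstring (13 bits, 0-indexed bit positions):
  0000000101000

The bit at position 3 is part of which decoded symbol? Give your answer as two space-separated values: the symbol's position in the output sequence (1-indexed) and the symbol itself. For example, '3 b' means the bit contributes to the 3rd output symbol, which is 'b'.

Bit 0: prefix='0' (no match yet)
Bit 1: prefix='00' (no match yet)
Bit 2: prefix='000' -> emit 'k', reset
Bit 3: prefix='0' (no match yet)
Bit 4: prefix='00' (no match yet)
Bit 5: prefix='000' -> emit 'k', reset
Bit 6: prefix='0' (no match yet)
Bit 7: prefix='01' -> emit 'd', reset

Answer: 2 k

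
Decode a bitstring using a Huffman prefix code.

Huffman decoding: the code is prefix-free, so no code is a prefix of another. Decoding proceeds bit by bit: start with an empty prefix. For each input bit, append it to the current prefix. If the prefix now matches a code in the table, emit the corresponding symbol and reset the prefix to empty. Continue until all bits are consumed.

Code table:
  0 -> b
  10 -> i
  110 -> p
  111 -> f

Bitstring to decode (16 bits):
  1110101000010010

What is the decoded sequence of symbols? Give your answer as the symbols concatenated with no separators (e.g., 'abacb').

Answer: fbiibbbibi

Derivation:
Bit 0: prefix='1' (no match yet)
Bit 1: prefix='11' (no match yet)
Bit 2: prefix='111' -> emit 'f', reset
Bit 3: prefix='0' -> emit 'b', reset
Bit 4: prefix='1' (no match yet)
Bit 5: prefix='10' -> emit 'i', reset
Bit 6: prefix='1' (no match yet)
Bit 7: prefix='10' -> emit 'i', reset
Bit 8: prefix='0' -> emit 'b', reset
Bit 9: prefix='0' -> emit 'b', reset
Bit 10: prefix='0' -> emit 'b', reset
Bit 11: prefix='1' (no match yet)
Bit 12: prefix='10' -> emit 'i', reset
Bit 13: prefix='0' -> emit 'b', reset
Bit 14: prefix='1' (no match yet)
Bit 15: prefix='10' -> emit 'i', reset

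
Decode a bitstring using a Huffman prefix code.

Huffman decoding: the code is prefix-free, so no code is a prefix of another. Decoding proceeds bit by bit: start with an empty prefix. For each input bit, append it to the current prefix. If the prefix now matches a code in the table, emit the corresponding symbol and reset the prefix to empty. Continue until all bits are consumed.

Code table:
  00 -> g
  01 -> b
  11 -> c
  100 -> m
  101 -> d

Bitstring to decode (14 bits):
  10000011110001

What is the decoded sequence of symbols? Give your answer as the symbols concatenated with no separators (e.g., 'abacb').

Bit 0: prefix='1' (no match yet)
Bit 1: prefix='10' (no match yet)
Bit 2: prefix='100' -> emit 'm', reset
Bit 3: prefix='0' (no match yet)
Bit 4: prefix='00' -> emit 'g', reset
Bit 5: prefix='0' (no match yet)
Bit 6: prefix='01' -> emit 'b', reset
Bit 7: prefix='1' (no match yet)
Bit 8: prefix='11' -> emit 'c', reset
Bit 9: prefix='1' (no match yet)
Bit 10: prefix='10' (no match yet)
Bit 11: prefix='100' -> emit 'm', reset
Bit 12: prefix='0' (no match yet)
Bit 13: prefix='01' -> emit 'b', reset

Answer: mgbcmb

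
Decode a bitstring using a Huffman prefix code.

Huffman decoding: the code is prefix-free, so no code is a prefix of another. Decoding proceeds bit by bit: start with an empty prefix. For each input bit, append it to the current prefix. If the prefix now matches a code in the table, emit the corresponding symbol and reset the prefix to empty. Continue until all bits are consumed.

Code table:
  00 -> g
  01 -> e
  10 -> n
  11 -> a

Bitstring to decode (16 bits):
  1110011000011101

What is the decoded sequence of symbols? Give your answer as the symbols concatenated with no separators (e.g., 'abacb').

Bit 0: prefix='1' (no match yet)
Bit 1: prefix='11' -> emit 'a', reset
Bit 2: prefix='1' (no match yet)
Bit 3: prefix='10' -> emit 'n', reset
Bit 4: prefix='0' (no match yet)
Bit 5: prefix='01' -> emit 'e', reset
Bit 6: prefix='1' (no match yet)
Bit 7: prefix='10' -> emit 'n', reset
Bit 8: prefix='0' (no match yet)
Bit 9: prefix='00' -> emit 'g', reset
Bit 10: prefix='0' (no match yet)
Bit 11: prefix='01' -> emit 'e', reset
Bit 12: prefix='1' (no match yet)
Bit 13: prefix='11' -> emit 'a', reset
Bit 14: prefix='0' (no match yet)
Bit 15: prefix='01' -> emit 'e', reset

Answer: anengeae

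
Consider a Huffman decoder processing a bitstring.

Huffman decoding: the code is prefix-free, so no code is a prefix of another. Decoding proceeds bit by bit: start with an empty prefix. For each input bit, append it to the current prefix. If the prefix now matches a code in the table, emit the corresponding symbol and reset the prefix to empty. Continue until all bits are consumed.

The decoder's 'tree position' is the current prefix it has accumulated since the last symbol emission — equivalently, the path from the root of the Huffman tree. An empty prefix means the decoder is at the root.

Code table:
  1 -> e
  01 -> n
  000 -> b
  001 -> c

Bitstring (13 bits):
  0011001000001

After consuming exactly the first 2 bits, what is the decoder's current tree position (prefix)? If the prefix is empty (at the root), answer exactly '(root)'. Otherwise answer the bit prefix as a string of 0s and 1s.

Bit 0: prefix='0' (no match yet)
Bit 1: prefix='00' (no match yet)

Answer: 00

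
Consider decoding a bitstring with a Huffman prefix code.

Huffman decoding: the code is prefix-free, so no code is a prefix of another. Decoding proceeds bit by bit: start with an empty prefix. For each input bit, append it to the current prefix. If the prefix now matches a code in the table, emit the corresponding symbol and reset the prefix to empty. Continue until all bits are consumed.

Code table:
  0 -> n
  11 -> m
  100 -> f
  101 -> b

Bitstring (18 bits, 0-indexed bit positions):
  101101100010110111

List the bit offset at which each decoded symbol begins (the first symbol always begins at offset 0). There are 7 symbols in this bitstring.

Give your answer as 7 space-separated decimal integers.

Answer: 0 3 6 9 10 13 16

Derivation:
Bit 0: prefix='1' (no match yet)
Bit 1: prefix='10' (no match yet)
Bit 2: prefix='101' -> emit 'b', reset
Bit 3: prefix='1' (no match yet)
Bit 4: prefix='10' (no match yet)
Bit 5: prefix='101' -> emit 'b', reset
Bit 6: prefix='1' (no match yet)
Bit 7: prefix='10' (no match yet)
Bit 8: prefix='100' -> emit 'f', reset
Bit 9: prefix='0' -> emit 'n', reset
Bit 10: prefix='1' (no match yet)
Bit 11: prefix='10' (no match yet)
Bit 12: prefix='101' -> emit 'b', reset
Bit 13: prefix='1' (no match yet)
Bit 14: prefix='10' (no match yet)
Bit 15: prefix='101' -> emit 'b', reset
Bit 16: prefix='1' (no match yet)
Bit 17: prefix='11' -> emit 'm', reset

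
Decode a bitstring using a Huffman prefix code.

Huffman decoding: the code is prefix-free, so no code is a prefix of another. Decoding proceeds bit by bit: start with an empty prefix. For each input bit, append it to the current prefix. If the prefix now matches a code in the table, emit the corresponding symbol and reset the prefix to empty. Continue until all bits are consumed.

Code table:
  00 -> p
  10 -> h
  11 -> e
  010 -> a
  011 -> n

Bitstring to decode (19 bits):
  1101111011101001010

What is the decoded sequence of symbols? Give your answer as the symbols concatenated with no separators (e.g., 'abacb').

Bit 0: prefix='1' (no match yet)
Bit 1: prefix='11' -> emit 'e', reset
Bit 2: prefix='0' (no match yet)
Bit 3: prefix='01' (no match yet)
Bit 4: prefix='011' -> emit 'n', reset
Bit 5: prefix='1' (no match yet)
Bit 6: prefix='11' -> emit 'e', reset
Bit 7: prefix='0' (no match yet)
Bit 8: prefix='01' (no match yet)
Bit 9: prefix='011' -> emit 'n', reset
Bit 10: prefix='1' (no match yet)
Bit 11: prefix='10' -> emit 'h', reset
Bit 12: prefix='1' (no match yet)
Bit 13: prefix='10' -> emit 'h', reset
Bit 14: prefix='0' (no match yet)
Bit 15: prefix='01' (no match yet)
Bit 16: prefix='010' -> emit 'a', reset
Bit 17: prefix='1' (no match yet)
Bit 18: prefix='10' -> emit 'h', reset

Answer: enenhhah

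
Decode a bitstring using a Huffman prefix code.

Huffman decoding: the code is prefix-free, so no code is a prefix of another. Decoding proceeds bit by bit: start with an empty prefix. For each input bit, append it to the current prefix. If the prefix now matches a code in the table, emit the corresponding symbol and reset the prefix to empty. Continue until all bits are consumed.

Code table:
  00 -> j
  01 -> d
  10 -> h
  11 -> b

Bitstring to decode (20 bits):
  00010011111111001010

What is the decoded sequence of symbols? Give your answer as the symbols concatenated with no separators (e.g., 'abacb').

Answer: jdjbbbbjhh

Derivation:
Bit 0: prefix='0' (no match yet)
Bit 1: prefix='00' -> emit 'j', reset
Bit 2: prefix='0' (no match yet)
Bit 3: prefix='01' -> emit 'd', reset
Bit 4: prefix='0' (no match yet)
Bit 5: prefix='00' -> emit 'j', reset
Bit 6: prefix='1' (no match yet)
Bit 7: prefix='11' -> emit 'b', reset
Bit 8: prefix='1' (no match yet)
Bit 9: prefix='11' -> emit 'b', reset
Bit 10: prefix='1' (no match yet)
Bit 11: prefix='11' -> emit 'b', reset
Bit 12: prefix='1' (no match yet)
Bit 13: prefix='11' -> emit 'b', reset
Bit 14: prefix='0' (no match yet)
Bit 15: prefix='00' -> emit 'j', reset
Bit 16: prefix='1' (no match yet)
Bit 17: prefix='10' -> emit 'h', reset
Bit 18: prefix='1' (no match yet)
Bit 19: prefix='10' -> emit 'h', reset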